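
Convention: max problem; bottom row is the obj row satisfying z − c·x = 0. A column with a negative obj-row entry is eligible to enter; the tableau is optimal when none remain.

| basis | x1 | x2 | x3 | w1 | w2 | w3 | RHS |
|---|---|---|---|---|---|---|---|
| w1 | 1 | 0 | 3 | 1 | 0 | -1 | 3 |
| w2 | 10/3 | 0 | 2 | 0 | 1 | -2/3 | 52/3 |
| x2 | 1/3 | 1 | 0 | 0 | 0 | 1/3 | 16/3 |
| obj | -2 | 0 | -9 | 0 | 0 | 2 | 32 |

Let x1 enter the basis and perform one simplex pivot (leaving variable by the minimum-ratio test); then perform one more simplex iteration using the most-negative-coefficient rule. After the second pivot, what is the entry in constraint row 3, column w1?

0

Ratio test on column x1 — row 1: 3/1 = 3; row 2: (52/3)/(10/3) = 26/5; row 3: (16/3)/(1/3) = 16. Minimum is 3 at row 1 (w1 leaves); pivot element 1.
Divide row 1 by 1; eliminate column x1 from the other rows.
Second iteration: most negative obj-row entry is -3 in column x3, so x3 enters.
Ratio test on column x3 — row 1: 3/3 = 1; row 2: entry -8 ≤ 0; row 3: entry -1 ≤ 0. Minimum is 1 at row 1 (x1 leaves); pivot element 3.
Divide row 1 by 3; eliminate column x3 from the other rows.
After both pivots, the entry at constraint row 3, column w1 is 0.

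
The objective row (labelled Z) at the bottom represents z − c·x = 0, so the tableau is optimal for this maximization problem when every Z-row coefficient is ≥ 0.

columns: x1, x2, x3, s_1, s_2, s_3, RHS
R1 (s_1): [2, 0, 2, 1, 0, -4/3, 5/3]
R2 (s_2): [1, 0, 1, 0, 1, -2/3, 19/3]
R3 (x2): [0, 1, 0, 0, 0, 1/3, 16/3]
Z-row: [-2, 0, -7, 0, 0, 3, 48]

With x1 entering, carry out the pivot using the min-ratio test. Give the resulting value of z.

149/3

Ratio test on column x1 — row 1: (5/3)/2 = 5/6; row 2: (19/3)/1 = 19/3; row 3: entry 0 ≤ 0. Minimum is 5/6 at row 1 (s_1 leaves); pivot element 2.
Pivot on row 1; the Z-row RHS becomes 48 − (-2)·(5/6) = 149/3.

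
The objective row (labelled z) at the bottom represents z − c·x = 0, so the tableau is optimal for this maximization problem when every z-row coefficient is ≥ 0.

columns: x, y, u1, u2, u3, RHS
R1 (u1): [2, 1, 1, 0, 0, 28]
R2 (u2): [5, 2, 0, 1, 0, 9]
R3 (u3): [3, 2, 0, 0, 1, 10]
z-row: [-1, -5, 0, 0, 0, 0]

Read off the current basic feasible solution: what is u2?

9

u2 is basic (row 2); its value is the RHS of that row, 9.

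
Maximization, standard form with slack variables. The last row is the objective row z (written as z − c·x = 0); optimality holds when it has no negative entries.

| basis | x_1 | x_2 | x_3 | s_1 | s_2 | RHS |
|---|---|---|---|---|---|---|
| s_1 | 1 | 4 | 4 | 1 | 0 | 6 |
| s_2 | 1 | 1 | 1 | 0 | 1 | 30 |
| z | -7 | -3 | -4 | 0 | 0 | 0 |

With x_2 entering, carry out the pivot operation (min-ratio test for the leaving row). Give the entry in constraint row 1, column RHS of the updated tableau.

Ratio test on column x_2 — row 1: 6/4 = 3/2; row 2: 30/1 = 30. Minimum is 3/2 at row 1 (s_1 leaves); pivot element 4.
Divide row 1 by 4; eliminate column x_2 from the other rows.
In the new row 1, the RHS entry is the old entry divided by the pivot: 6/4 = 3/2.

3/2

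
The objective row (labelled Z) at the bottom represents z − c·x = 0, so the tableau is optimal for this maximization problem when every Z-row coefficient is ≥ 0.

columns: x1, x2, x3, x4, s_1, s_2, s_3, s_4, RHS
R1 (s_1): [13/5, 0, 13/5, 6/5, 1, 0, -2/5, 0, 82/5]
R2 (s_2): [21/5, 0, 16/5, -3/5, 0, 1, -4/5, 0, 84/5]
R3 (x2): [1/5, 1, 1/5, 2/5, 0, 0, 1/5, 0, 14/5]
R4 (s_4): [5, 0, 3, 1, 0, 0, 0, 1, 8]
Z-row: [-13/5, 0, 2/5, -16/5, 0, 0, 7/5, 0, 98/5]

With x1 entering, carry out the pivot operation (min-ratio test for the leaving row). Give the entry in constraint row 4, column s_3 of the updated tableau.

0

Ratio test on column x1 — row 1: (82/5)/(13/5) = 82/13; row 2: (84/5)/(21/5) = 4; row 3: (14/5)/(1/5) = 14; row 4: 8/5 = 8/5. Minimum is 8/5 at row 4 (s_4 leaves); pivot element 5.
Divide row 4 by 5; eliminate column x1 from the other rows.
In the new row 4, the s_3 entry is the old entry divided by the pivot: 0/5 = 0.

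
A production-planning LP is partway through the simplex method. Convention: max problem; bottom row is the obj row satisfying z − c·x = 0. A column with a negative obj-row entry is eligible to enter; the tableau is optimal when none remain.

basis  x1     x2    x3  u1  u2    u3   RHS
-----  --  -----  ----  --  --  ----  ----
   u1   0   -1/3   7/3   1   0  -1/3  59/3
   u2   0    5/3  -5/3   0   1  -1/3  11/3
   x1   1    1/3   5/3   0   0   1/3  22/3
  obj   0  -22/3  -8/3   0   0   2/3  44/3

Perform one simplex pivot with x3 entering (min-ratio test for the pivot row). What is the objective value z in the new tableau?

132/5

Ratio test on column x3 — row 1: (59/3)/(7/3) = 59/7; row 2: entry -5/3 ≤ 0; row 3: (22/3)/(5/3) = 22/5. Minimum is 22/5 at row 3 (x1 leaves); pivot element 5/3.
Pivot on row 3; the obj-row RHS becomes 44/3 − (-8/3)·(22/5) = 132/5.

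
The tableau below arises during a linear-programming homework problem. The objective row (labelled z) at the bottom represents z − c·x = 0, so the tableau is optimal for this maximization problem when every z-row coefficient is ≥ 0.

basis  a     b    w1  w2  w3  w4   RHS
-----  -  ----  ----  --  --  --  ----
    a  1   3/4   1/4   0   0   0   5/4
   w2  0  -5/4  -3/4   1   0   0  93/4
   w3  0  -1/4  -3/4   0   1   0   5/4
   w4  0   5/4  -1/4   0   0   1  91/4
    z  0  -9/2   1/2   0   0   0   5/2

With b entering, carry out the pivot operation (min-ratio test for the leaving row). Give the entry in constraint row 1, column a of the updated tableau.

4/3

Ratio test on column b — row 1: (5/4)/(3/4) = 5/3; row 2: entry -5/4 ≤ 0; row 3: entry -1/4 ≤ 0; row 4: (91/4)/(5/4) = 91/5. Minimum is 5/3 at row 1 (a leaves); pivot element 3/4.
Divide row 1 by 3/4; eliminate column b from the other rows.
In the new row 1, the a entry is the old entry divided by the pivot: 1/(3/4) = 4/3.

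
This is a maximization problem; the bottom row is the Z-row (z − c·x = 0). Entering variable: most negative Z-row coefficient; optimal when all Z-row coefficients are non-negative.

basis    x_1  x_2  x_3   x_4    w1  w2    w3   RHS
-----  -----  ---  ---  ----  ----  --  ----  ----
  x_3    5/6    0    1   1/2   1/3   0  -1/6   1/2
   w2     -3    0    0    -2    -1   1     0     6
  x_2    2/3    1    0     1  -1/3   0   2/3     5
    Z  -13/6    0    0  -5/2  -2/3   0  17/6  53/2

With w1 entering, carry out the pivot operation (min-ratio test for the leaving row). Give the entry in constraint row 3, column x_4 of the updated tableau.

Ratio test on column w1 — row 1: (1/2)/(1/3) = 3/2; row 2: entry -1 ≤ 0; row 3: entry -1/3 ≤ 0. Minimum is 3/2 at row 1 (x_3 leaves); pivot element 1/3.
Divide row 1 by 1/3; eliminate column w1 from the other rows.
Row 3 update in column x_4: 1 − (-1/3)·(3/2) = 3/2.

3/2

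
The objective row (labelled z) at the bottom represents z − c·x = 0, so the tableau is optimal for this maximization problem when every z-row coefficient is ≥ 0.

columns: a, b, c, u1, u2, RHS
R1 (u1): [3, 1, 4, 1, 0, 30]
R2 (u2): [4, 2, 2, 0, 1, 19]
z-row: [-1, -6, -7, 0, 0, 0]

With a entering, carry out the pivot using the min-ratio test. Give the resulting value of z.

19/4

Ratio test on column a — row 1: 30/3 = 10; row 2: 19/4 = 19/4. Minimum is 19/4 at row 2 (u2 leaves); pivot element 4.
Pivot on row 2; the z-row RHS becomes 0 − (-1)·(19/4) = 19/4.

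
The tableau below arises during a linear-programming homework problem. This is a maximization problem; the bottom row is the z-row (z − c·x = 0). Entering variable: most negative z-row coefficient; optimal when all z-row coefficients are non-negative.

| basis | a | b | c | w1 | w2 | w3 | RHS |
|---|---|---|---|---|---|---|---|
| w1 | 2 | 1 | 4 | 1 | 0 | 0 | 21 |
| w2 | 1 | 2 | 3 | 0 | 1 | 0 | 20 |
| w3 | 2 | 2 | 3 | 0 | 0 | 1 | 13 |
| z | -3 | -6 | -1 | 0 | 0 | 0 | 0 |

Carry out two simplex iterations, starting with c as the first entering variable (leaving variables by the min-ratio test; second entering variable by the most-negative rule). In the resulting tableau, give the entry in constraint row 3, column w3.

Ratio test on column c — row 1: 21/4 = 21/4; row 2: 20/3 = 20/3; row 3: 13/3 = 13/3. Minimum is 13/3 at row 3 (w3 leaves); pivot element 3.
Divide row 3 by 3; eliminate column c from the other rows.
Second iteration: most negative z-row entry is -16/3 in column b, so b enters.
Ratio test on column b — row 1: entry -5/3 ≤ 0; row 2: entry 0 ≤ 0; row 3: (13/3)/(2/3) = 13/2. Minimum is 13/2 at row 3 (c leaves); pivot element 2/3.
Divide row 3 by 2/3; eliminate column b from the other rows.
After both pivots, the entry at constraint row 3, column w3 is 1/2.

1/2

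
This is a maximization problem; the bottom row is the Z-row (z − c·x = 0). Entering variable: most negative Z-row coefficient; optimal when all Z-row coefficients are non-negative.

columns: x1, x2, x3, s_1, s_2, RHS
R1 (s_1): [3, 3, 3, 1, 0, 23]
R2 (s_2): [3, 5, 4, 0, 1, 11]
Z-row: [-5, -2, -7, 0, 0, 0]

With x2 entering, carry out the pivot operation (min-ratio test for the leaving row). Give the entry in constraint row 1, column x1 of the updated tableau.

6/5

Ratio test on column x2 — row 1: 23/3 = 23/3; row 2: 11/5 = 11/5. Minimum is 11/5 at row 2 (s_2 leaves); pivot element 5.
Divide row 2 by 5; eliminate column x2 from the other rows.
Row 1 update in column x1: 3 − 3·(3/5) = 6/5.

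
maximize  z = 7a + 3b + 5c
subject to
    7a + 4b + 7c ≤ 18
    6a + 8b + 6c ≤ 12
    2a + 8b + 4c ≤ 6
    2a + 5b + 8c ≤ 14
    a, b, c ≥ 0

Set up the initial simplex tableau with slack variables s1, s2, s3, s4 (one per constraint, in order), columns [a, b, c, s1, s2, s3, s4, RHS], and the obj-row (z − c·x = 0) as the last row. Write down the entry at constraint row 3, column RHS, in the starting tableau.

The RHS of constraint 3 is b_3 = 6.

6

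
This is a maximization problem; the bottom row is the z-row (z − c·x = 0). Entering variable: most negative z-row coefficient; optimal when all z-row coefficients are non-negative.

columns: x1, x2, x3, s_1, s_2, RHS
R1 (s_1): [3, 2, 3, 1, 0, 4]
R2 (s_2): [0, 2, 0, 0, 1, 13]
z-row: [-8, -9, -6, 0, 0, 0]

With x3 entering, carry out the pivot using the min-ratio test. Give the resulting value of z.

Ratio test on column x3 — row 1: 4/3 = 4/3; row 2: entry 0 ≤ 0. Minimum is 4/3 at row 1 (s_1 leaves); pivot element 3.
Pivot on row 1; the z-row RHS becomes 0 − (-6)·(4/3) = 8.

8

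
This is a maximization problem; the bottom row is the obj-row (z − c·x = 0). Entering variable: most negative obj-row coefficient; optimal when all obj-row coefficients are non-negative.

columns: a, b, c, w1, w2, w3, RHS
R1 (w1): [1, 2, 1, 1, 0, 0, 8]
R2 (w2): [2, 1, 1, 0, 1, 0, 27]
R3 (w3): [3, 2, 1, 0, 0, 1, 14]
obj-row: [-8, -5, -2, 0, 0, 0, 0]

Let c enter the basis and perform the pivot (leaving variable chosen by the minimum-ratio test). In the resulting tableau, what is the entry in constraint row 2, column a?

Ratio test on column c — row 1: 8/1 = 8; row 2: 27/1 = 27; row 3: 14/1 = 14. Minimum is 8 at row 1 (w1 leaves); pivot element 1.
Divide row 1 by 1; eliminate column c from the other rows.
Row 2 update in column a: 2 − 1·1 = 1.

1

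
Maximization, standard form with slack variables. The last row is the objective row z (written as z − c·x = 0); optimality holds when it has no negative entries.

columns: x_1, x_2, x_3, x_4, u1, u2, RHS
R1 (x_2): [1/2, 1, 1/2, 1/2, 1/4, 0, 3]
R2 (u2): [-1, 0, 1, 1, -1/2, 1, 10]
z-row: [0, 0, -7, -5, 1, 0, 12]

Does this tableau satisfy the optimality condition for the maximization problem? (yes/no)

no

The z-row has a negative entry -7 in column x_3, so it is not optimal.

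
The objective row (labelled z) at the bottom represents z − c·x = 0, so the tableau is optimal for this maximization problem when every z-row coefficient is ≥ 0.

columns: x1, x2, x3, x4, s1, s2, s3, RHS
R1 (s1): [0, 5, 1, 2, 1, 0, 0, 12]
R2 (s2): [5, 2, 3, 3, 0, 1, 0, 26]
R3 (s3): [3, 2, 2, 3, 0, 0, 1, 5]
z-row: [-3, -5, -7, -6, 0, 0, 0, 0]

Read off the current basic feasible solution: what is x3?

x3 is not in the basis, so in the current basic feasible solution x3 = 0.

0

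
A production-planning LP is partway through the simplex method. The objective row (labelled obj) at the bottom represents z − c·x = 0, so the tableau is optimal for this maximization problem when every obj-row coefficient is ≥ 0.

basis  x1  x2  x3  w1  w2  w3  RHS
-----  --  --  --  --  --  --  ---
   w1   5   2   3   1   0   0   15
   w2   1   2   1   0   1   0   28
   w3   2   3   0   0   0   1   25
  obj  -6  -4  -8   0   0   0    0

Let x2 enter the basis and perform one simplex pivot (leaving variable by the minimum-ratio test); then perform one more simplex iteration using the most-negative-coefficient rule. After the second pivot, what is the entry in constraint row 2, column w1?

Ratio test on column x2 — row 1: 15/2 = 15/2; row 2: 28/2 = 14; row 3: 25/3 = 25/3. Minimum is 15/2 at row 1 (w1 leaves); pivot element 2.
Divide row 1 by 2; eliminate column x2 from the other rows.
Second iteration: most negative obj-row entry is -2 in column x3, so x3 enters.
Ratio test on column x3 — row 1: (15/2)/(3/2) = 5; row 2: entry -2 ≤ 0; row 3: entry -9/2 ≤ 0. Minimum is 5 at row 1 (x2 leaves); pivot element 3/2.
Divide row 1 by 3/2; eliminate column x3 from the other rows.
After both pivots, the entry at constraint row 2, column w1 is -1/3.

-1/3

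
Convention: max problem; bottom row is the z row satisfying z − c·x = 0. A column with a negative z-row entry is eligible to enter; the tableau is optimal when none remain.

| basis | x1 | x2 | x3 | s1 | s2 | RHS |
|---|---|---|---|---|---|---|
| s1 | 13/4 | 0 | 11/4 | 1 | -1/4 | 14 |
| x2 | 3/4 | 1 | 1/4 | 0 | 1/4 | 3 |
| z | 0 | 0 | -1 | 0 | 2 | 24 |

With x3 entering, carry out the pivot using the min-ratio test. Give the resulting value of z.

320/11

Ratio test on column x3 — row 1: 14/(11/4) = 56/11; row 2: 3/(1/4) = 12. Minimum is 56/11 at row 1 (s1 leaves); pivot element 11/4.
Pivot on row 1; the z-row RHS becomes 24 − (-1)·(56/11) = 320/11.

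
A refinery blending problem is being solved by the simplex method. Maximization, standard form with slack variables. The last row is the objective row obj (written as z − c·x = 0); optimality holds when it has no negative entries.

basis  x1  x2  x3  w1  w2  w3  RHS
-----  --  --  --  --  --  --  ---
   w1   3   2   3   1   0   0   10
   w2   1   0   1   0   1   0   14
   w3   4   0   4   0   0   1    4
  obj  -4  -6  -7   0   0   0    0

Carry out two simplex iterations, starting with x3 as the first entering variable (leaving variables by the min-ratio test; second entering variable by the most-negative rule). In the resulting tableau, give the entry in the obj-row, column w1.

3

Ratio test on column x3 — row 1: 10/3 = 10/3; row 2: 14/1 = 14; row 3: 4/4 = 1. Minimum is 1 at row 3 (w3 leaves); pivot element 4.
Divide row 3 by 4; eliminate column x3 from the other rows.
Second iteration: most negative obj-row entry is -6 in column x2, so x2 enters.
Ratio test on column x2 — row 1: 7/2 = 7/2; row 2: entry 0 ≤ 0; row 3: entry 0 ≤ 0. Minimum is 7/2 at row 1 (w1 leaves); pivot element 2.
Divide row 1 by 2; eliminate column x2 from the other rows.
After both pivots, the entry at the obj-row, column w1 is 3.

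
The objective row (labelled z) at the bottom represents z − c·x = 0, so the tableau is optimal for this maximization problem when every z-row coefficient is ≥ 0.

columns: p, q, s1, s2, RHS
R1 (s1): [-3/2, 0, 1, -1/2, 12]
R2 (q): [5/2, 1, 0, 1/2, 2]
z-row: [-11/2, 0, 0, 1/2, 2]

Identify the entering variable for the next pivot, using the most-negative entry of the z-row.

p

Negative z-row entries: p: -11/2.
The most negative is -11/2 in column p, so p enters.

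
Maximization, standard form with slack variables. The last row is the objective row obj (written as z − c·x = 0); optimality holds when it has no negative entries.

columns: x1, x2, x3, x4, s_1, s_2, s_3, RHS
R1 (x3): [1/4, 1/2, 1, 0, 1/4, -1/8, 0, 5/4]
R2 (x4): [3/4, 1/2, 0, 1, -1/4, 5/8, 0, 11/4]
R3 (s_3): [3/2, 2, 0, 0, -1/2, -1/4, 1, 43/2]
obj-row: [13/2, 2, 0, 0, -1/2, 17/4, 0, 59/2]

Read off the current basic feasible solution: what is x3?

x3 is basic (row 1); its value is the RHS of that row, 5/4.

5/4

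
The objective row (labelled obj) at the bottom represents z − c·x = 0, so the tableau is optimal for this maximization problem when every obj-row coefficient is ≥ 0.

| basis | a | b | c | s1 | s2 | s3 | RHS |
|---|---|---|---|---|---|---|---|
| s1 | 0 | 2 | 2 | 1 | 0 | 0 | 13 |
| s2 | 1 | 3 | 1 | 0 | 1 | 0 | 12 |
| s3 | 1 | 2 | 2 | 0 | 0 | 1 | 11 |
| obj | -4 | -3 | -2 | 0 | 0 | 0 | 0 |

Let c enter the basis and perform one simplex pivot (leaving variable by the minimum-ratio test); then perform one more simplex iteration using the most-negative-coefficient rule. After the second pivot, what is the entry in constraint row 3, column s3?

Ratio test on column c — row 1: 13/2 = 13/2; row 2: 12/1 = 12; row 3: 11/2 = 11/2. Minimum is 11/2 at row 3 (s3 leaves); pivot element 2.
Divide row 3 by 2; eliminate column c from the other rows.
Second iteration: most negative obj-row entry is -3 in column a, so a enters.
Ratio test on column a — row 1: entry -1 ≤ 0; row 2: (13/2)/(1/2) = 13; row 3: (11/2)/(1/2) = 11. Minimum is 11 at row 3 (c leaves); pivot element 1/2.
Divide row 3 by 1/2; eliminate column a from the other rows.
After both pivots, the entry at constraint row 3, column s3 is 1.

1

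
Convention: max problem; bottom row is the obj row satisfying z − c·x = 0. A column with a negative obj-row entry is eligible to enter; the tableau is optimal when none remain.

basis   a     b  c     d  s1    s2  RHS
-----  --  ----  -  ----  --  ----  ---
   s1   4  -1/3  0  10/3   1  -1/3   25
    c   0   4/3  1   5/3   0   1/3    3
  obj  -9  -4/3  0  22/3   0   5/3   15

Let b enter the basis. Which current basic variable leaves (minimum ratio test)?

Column b entries and ratios — s1: -1/3 ≤ 0, skip; c: 3/(4/3) = 9/4.
Smallest ratio is 9/4 in the row of c, so c leaves.

c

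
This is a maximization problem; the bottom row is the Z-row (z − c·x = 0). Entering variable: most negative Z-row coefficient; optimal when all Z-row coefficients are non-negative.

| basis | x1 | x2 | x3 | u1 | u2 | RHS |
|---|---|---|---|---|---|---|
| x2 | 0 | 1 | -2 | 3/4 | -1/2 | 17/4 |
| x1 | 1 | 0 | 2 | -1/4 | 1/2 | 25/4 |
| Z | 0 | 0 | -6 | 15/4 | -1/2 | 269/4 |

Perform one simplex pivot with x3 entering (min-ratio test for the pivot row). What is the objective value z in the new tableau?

Ratio test on column x3 — row 1: entry -2 ≤ 0; row 2: (25/4)/2 = 25/8. Minimum is 25/8 at row 2 (x1 leaves); pivot element 2.
Pivot on row 2; the Z-row RHS becomes 269/4 − (-6)·(25/8) = 86.

86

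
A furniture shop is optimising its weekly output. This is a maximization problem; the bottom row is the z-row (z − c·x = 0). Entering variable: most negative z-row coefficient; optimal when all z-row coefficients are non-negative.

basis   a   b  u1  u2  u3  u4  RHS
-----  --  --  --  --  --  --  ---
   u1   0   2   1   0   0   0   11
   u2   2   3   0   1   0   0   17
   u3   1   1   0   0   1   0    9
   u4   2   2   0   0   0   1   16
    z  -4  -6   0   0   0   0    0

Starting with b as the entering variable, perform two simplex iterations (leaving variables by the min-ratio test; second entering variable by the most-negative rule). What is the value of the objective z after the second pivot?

34

Ratio test on column b — row 1: 11/2 = 11/2; row 2: 17/3 = 17/3; row 3: 9/1 = 9; row 4: 16/2 = 8. Minimum is 11/2 at row 1 (u1 leaves); pivot element 2.
Pivot on row 1; the z-row RHS becomes 0 − (-6)·(11/2) = 33.
Next entering variable (most negative z-row entry -4): a.
Ratio test on column a — row 1: entry 0 ≤ 0; row 2: (1/2)/2 = 1/4; row 3: (7/2)/1 = 7/2; row 4: 5/2 = 5/2. Minimum is 1/4 at row 2 (u2 leaves); pivot element 2.
After the second pivot the z-row RHS is 33 − (-4)·(1/4) = 34.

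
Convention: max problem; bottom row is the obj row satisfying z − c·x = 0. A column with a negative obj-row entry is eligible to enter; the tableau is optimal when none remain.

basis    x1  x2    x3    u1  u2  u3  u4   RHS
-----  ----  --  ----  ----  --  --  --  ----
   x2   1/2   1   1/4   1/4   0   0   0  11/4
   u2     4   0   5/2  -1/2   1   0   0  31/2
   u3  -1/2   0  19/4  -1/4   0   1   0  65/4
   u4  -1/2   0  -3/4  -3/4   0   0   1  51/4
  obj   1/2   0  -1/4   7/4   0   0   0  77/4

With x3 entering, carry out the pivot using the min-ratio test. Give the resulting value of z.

382/19

Ratio test on column x3 — row 1: (11/4)/(1/4) = 11; row 2: (31/2)/(5/2) = 31/5; row 3: (65/4)/(19/4) = 65/19; row 4: entry -3/4 ≤ 0. Minimum is 65/19 at row 3 (u3 leaves); pivot element 19/4.
Pivot on row 3; the obj-row RHS becomes 77/4 − (-1/4)·(65/19) = 382/19.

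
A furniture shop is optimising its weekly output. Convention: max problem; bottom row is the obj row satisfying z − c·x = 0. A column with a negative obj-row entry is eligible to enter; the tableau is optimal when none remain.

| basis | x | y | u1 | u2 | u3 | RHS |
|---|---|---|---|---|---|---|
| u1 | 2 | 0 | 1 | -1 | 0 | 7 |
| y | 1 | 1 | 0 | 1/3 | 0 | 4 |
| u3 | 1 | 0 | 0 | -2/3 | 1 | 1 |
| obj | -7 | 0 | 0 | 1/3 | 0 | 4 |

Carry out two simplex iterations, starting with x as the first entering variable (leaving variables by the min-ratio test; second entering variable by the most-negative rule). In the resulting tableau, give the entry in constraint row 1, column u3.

-5/3

Ratio test on column x — row 1: 7/2 = 7/2; row 2: 4/1 = 4; row 3: 1/1 = 1. Minimum is 1 at row 3 (u3 leaves); pivot element 1.
Divide row 3 by 1; eliminate column x from the other rows.
Second iteration: most negative obj-row entry is -13/3 in column u2, so u2 enters.
Ratio test on column u2 — row 1: 5/(1/3) = 15; row 2: 3/1 = 3; row 3: entry -2/3 ≤ 0. Minimum is 3 at row 2 (y leaves); pivot element 1.
Divide row 2 by 1; eliminate column u2 from the other rows.
After both pivots, the entry at constraint row 1, column u3 is -5/3.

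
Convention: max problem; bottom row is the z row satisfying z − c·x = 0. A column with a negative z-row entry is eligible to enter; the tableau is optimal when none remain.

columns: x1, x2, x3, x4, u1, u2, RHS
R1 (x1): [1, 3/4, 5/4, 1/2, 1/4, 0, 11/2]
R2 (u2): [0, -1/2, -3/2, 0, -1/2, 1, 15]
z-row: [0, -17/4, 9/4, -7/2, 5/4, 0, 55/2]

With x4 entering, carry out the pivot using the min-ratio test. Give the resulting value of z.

66

Ratio test on column x4 — row 1: (11/2)/(1/2) = 11; row 2: entry 0 ≤ 0. Minimum is 11 at row 1 (x1 leaves); pivot element 1/2.
Pivot on row 1; the z-row RHS becomes 55/2 − (-7/2)·11 = 66.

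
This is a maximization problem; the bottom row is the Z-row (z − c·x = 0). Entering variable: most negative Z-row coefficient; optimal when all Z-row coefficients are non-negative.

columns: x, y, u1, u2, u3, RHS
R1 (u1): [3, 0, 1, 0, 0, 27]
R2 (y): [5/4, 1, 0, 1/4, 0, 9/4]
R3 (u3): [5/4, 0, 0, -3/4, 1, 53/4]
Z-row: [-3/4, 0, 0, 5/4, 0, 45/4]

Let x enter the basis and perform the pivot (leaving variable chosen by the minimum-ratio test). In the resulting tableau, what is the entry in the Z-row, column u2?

7/5

Ratio test on column x — row 1: 27/3 = 9; row 2: (9/4)/(5/4) = 9/5; row 3: (53/4)/(5/4) = 53/5. Minimum is 9/5 at row 2 (y leaves); pivot element 5/4.
Divide row 2 by 5/4; eliminate column x from the other rows.
Z-row update in column u2: 5/4 − (-3/4)·(1/5) = 7/5.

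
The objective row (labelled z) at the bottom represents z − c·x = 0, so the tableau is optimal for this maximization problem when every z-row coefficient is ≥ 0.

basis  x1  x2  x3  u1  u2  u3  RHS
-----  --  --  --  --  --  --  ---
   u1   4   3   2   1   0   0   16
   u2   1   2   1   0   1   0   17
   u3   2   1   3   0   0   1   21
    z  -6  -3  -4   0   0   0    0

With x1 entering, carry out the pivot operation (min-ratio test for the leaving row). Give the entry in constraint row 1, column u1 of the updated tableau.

1/4

Ratio test on column x1 — row 1: 16/4 = 4; row 2: 17/1 = 17; row 3: 21/2 = 21/2. Minimum is 4 at row 1 (u1 leaves); pivot element 4.
Divide row 1 by 4; eliminate column x1 from the other rows.
In the new row 1, the u1 entry is the old entry divided by the pivot: 1/4 = 1/4.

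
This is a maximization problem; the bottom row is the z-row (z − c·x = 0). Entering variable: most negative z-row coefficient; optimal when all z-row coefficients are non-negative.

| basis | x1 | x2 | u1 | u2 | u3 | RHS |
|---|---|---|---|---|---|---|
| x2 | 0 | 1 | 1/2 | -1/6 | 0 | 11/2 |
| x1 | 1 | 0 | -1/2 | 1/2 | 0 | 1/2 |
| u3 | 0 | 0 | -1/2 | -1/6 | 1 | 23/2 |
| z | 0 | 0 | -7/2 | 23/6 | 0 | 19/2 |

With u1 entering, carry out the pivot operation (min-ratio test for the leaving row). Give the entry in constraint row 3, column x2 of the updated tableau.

1

Ratio test on column u1 — row 1: (11/2)/(1/2) = 11; row 2: entry -1/2 ≤ 0; row 3: entry -1/2 ≤ 0. Minimum is 11 at row 1 (x2 leaves); pivot element 1/2.
Divide row 1 by 1/2; eliminate column u1 from the other rows.
Row 3 update in column x2: 0 − (-1/2)·2 = 1.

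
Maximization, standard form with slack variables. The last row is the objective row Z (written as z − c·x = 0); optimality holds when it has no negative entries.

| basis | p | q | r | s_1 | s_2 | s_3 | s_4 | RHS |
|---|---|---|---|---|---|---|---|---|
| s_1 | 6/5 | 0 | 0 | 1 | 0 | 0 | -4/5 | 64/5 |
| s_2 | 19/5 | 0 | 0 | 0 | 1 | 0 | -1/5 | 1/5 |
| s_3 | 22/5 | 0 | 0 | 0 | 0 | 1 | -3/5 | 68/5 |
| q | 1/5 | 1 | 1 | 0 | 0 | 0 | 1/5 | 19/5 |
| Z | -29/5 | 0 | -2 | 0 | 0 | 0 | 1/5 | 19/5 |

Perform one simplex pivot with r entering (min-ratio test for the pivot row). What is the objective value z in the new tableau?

Ratio test on column r — row 1: entry 0 ≤ 0; row 2: entry 0 ≤ 0; row 3: entry 0 ≤ 0; row 4: (19/5)/1 = 19/5. Minimum is 19/5 at row 4 (q leaves); pivot element 1.
Pivot on row 4; the Z-row RHS becomes 19/5 − (-2)·(19/5) = 57/5.

57/5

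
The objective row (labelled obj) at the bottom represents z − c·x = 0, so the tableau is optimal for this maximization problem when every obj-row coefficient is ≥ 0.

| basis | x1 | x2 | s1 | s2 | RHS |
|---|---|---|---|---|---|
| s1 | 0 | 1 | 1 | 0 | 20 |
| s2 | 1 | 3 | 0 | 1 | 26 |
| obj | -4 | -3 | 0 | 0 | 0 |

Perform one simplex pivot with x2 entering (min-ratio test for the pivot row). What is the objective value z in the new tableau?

Ratio test on column x2 — row 1: 20/1 = 20; row 2: 26/3 = 26/3. Minimum is 26/3 at row 2 (s2 leaves); pivot element 3.
Pivot on row 2; the obj-row RHS becomes 0 − (-3)·(26/3) = 26.

26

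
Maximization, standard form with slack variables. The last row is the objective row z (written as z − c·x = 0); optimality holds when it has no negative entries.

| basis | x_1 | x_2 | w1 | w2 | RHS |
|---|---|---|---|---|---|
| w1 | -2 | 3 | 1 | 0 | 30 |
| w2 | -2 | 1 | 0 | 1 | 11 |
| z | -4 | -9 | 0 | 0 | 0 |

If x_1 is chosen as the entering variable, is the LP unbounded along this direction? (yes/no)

yes

Every constraint-row entry in column x_1 is ≤ 0, so increasing x_1 is unbounded.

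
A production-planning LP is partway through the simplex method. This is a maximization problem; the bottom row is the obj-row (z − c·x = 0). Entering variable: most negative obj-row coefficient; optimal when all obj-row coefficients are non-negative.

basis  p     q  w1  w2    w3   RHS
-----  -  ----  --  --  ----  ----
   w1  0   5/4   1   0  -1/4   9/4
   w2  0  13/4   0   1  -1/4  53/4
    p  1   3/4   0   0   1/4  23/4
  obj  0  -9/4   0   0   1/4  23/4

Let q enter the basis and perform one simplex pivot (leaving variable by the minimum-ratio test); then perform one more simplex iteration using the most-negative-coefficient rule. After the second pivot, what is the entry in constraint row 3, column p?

5/2

Ratio test on column q — row 1: (9/4)/(5/4) = 9/5; row 2: (53/4)/(13/4) = 53/13; row 3: (23/4)/(3/4) = 23/3. Minimum is 9/5 at row 1 (w1 leaves); pivot element 5/4.
Divide row 1 by 5/4; eliminate column q from the other rows.
Second iteration: most negative obj-row entry is -1/5 in column w3, so w3 enters.
Ratio test on column w3 — row 1: entry -1/5 ≤ 0; row 2: (37/5)/(2/5) = 37/2; row 3: (22/5)/(2/5) = 11. Minimum is 11 at row 3 (p leaves); pivot element 2/5.
Divide row 3 by 2/5; eliminate column w3 from the other rows.
After both pivots, the entry at constraint row 3, column p is 5/2.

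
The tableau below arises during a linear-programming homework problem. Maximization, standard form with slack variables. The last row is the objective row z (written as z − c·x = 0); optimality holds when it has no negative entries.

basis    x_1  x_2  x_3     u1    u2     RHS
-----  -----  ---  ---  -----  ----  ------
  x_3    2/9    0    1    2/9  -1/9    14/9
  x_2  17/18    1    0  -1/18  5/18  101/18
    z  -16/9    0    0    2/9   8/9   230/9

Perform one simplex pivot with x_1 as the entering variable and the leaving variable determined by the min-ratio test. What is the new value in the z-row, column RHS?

614/17

Ratio test on column x_1 — row 1: (14/9)/(2/9) = 7; row 2: (101/18)/(17/18) = 101/17. Minimum is 101/17 at row 2 (x_2 leaves); pivot element 17/18.
Divide row 2 by 17/18; eliminate column x_1 from the other rows.
z-row update in column RHS: 230/9 − (-16/9)·(101/17) = 614/17.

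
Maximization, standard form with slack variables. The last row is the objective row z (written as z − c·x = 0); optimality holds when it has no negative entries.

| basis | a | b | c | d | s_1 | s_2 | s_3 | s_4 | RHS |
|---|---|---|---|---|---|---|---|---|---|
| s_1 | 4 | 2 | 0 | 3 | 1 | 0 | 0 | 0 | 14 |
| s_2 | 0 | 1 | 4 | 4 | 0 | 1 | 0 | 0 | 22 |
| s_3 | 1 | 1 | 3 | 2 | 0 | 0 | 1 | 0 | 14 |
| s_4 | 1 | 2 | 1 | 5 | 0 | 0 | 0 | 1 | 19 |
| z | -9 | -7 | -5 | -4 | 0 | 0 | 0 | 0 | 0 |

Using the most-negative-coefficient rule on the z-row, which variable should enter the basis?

a

Negative z-row entries: a: -9, b: -7, c: -5, d: -4.
The most negative is -9 in column a, so a enters.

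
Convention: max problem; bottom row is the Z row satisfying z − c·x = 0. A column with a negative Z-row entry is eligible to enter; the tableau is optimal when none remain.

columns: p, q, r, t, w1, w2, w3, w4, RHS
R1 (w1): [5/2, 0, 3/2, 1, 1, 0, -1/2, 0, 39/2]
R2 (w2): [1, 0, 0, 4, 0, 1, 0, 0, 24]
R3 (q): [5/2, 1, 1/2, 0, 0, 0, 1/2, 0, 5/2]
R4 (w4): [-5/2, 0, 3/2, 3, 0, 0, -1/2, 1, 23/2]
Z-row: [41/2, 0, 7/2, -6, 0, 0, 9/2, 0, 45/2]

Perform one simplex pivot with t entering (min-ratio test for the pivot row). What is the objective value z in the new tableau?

Ratio test on column t — row 1: (39/2)/1 = 39/2; row 2: 24/4 = 6; row 3: entry 0 ≤ 0; row 4: (23/2)/3 = 23/6. Minimum is 23/6 at row 4 (w4 leaves); pivot element 3.
Pivot on row 4; the Z-row RHS becomes 45/2 − (-6)·(23/6) = 91/2.

91/2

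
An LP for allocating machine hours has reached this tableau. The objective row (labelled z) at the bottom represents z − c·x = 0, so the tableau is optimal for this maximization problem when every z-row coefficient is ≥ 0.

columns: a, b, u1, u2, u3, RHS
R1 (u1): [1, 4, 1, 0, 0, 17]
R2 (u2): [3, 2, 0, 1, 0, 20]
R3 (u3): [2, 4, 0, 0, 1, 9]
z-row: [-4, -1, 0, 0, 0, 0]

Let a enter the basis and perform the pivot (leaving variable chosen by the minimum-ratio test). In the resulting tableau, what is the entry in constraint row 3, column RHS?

Ratio test on column a — row 1: 17/1 = 17; row 2: 20/3 = 20/3; row 3: 9/2 = 9/2. Minimum is 9/2 at row 3 (u3 leaves); pivot element 2.
Divide row 3 by 2; eliminate column a from the other rows.
In the new row 3, the RHS entry is the old entry divided by the pivot: 9/2 = 9/2.

9/2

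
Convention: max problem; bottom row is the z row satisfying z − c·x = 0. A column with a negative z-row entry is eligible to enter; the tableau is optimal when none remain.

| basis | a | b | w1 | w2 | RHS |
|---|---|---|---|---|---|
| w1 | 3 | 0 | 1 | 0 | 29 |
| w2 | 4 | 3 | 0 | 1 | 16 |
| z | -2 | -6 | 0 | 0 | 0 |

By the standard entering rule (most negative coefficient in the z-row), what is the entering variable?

Negative z-row entries: a: -2, b: -6.
The most negative is -6 in column b, so b enters.

b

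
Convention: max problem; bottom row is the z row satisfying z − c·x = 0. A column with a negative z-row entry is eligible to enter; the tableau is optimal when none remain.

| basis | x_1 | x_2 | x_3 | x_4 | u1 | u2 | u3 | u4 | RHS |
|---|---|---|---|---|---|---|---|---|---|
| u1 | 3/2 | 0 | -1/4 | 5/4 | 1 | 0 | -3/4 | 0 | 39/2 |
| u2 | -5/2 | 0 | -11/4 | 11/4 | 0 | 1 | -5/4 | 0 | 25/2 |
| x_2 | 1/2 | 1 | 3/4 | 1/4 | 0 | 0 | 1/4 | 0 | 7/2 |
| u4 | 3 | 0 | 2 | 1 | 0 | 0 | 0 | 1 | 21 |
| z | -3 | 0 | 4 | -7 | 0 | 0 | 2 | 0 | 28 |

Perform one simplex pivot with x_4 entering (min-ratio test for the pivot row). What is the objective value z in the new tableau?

Ratio test on column x_4 — row 1: (39/2)/(5/4) = 78/5; row 2: (25/2)/(11/4) = 50/11; row 3: (7/2)/(1/4) = 14; row 4: 21/1 = 21. Minimum is 50/11 at row 2 (u2 leaves); pivot element 11/4.
Pivot on row 2; the z-row RHS becomes 28 − (-7)·(50/11) = 658/11.

658/11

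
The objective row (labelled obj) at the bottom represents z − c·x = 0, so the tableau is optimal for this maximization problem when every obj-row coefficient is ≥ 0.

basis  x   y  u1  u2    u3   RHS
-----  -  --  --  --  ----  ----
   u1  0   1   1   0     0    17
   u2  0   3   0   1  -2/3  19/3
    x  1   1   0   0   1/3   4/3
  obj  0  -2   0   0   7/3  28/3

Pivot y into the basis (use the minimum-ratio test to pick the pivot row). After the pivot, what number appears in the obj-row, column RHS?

Ratio test on column y — row 1: 17/1 = 17; row 2: (19/3)/3 = 19/9; row 3: (4/3)/1 = 4/3. Minimum is 4/3 at row 3 (x leaves); pivot element 1.
Divide row 3 by 1; eliminate column y from the other rows.
obj-row update in column RHS: 28/3 − (-2)·(4/3) = 12.

12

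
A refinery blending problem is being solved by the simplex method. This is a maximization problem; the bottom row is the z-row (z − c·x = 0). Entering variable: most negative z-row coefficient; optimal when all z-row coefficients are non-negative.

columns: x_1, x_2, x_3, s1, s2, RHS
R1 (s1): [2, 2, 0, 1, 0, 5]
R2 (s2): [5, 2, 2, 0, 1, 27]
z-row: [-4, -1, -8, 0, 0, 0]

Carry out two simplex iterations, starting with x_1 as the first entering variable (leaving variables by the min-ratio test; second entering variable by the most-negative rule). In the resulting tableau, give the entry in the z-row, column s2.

Ratio test on column x_1 — row 1: 5/2 = 5/2; row 2: 27/5 = 27/5. Minimum is 5/2 at row 1 (s1 leaves); pivot element 2.
Divide row 1 by 2; eliminate column x_1 from the other rows.
Second iteration: most negative z-row entry is -8 in column x_3, so x_3 enters.
Ratio test on column x_3 — row 1: entry 0 ≤ 0; row 2: (29/2)/2 = 29/4. Minimum is 29/4 at row 2 (s2 leaves); pivot element 2.
Divide row 2 by 2; eliminate column x_3 from the other rows.
After both pivots, the entry at the z-row, column s2 is 4.

4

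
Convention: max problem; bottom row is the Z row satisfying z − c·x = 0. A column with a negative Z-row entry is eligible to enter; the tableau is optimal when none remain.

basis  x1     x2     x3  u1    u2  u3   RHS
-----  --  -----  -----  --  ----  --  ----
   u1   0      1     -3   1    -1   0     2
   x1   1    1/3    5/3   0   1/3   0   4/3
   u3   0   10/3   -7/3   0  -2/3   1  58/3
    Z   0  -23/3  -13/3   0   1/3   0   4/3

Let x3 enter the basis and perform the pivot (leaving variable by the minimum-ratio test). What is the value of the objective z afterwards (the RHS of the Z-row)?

24/5

Ratio test on column x3 — row 1: entry -3 ≤ 0; row 2: (4/3)/(5/3) = 4/5; row 3: entry -7/3 ≤ 0. Minimum is 4/5 at row 2 (x1 leaves); pivot element 5/3.
Pivot on row 2; the Z-row RHS becomes 4/3 − (-13/3)·(4/5) = 24/5.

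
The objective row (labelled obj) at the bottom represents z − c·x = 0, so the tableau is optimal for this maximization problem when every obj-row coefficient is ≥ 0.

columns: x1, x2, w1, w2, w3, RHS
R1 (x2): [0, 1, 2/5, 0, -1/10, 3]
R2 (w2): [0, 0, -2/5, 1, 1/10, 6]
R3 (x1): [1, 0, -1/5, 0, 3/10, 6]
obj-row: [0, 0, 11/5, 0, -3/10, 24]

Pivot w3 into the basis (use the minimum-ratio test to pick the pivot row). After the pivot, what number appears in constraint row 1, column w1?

Ratio test on column w3 — row 1: entry -1/10 ≤ 0; row 2: 6/(1/10) = 60; row 3: 6/(3/10) = 20. Minimum is 20 at row 3 (x1 leaves); pivot element 3/10.
Divide row 3 by 3/10; eliminate column w3 from the other rows.
Row 1 update in column w1: 2/5 − (-1/10)·(-2/3) = 1/3.

1/3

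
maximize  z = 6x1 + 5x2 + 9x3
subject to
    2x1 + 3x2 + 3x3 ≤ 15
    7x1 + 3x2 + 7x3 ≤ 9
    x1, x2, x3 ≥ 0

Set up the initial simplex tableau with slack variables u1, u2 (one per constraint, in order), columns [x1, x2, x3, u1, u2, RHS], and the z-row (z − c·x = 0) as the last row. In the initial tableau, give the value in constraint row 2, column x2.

3

Constraint 2 has coefficient 3 on x2.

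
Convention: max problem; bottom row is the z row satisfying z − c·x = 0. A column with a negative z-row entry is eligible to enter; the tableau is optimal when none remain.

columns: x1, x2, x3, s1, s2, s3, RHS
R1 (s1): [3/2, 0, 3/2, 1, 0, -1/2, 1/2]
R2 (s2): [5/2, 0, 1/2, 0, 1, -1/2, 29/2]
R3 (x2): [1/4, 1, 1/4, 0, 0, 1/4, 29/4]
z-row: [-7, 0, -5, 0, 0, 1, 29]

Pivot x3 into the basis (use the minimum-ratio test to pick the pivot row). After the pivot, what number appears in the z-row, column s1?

10/3

Ratio test on column x3 — row 1: (1/2)/(3/2) = 1/3; row 2: (29/2)/(1/2) = 29; row 3: (29/4)/(1/4) = 29. Minimum is 1/3 at row 1 (s1 leaves); pivot element 3/2.
Divide row 1 by 3/2; eliminate column x3 from the other rows.
z-row update in column s1: 0 − (-5)·(2/3) = 10/3.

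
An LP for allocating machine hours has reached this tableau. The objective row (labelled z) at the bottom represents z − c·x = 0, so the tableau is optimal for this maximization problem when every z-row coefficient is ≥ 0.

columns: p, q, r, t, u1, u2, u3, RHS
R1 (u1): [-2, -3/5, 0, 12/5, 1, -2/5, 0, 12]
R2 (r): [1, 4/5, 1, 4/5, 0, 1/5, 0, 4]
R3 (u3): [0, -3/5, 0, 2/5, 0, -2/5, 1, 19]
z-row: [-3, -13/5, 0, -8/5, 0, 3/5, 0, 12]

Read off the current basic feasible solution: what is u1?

u1 is basic (row 1); its value is the RHS of that row, 12.

12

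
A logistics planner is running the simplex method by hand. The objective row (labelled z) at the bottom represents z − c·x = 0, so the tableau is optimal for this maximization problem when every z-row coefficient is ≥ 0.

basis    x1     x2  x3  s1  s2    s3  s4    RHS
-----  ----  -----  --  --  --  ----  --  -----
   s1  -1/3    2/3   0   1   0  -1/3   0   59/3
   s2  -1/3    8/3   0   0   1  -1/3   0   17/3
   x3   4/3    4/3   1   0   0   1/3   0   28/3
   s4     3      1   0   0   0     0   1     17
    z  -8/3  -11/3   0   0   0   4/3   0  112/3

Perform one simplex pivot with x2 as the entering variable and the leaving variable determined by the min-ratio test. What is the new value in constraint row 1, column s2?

-1/4

Ratio test on column x2 — row 1: (59/3)/(2/3) = 59/2; row 2: (17/3)/(8/3) = 17/8; row 3: (28/3)/(4/3) = 7; row 4: 17/1 = 17. Minimum is 17/8 at row 2 (s2 leaves); pivot element 8/3.
Divide row 2 by 8/3; eliminate column x2 from the other rows.
Row 1 update in column s2: 0 − (2/3)·(3/8) = -1/4.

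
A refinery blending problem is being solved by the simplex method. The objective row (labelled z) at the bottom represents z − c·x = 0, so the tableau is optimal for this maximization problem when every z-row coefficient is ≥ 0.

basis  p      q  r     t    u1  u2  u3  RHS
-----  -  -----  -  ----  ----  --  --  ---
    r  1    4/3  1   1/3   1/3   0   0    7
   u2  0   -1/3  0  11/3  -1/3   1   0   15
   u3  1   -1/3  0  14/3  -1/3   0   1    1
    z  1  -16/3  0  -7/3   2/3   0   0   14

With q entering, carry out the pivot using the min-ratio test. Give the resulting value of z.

42

Ratio test on column q — row 1: 7/(4/3) = 21/4; row 2: entry -1/3 ≤ 0; row 3: entry -1/3 ≤ 0. Minimum is 21/4 at row 1 (r leaves); pivot element 4/3.
Pivot on row 1; the z-row RHS becomes 14 − (-16/3)·(21/4) = 42.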